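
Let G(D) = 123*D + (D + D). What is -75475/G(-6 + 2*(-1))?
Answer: 3019/40 ≈ 75.475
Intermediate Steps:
G(D) = 125*D (G(D) = 123*D + 2*D = 125*D)
-75475/G(-6 + 2*(-1)) = -75475*1/(125*(-6 + 2*(-1))) = -75475*1/(125*(-6 - 2)) = -75475/(125*(-8)) = -75475/(-1000) = -75475*(-1/1000) = 3019/40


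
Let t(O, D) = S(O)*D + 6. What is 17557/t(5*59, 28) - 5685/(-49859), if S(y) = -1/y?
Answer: 258245369855/86854378 ≈ 2973.3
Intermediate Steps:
t(O, D) = 6 - D/O (t(O, D) = (-1/O)*D + 6 = -D/O + 6 = 6 - D/O)
17557/t(5*59, 28) - 5685/(-49859) = 17557/(6 - 1*28/5*59) - 5685/(-49859) = 17557/(6 - 1*28/295) - 5685*(-1/49859) = 17557/(6 - 1*28*1/295) + 5685/49859 = 17557/(6 - 28/295) + 5685/49859 = 17557/(1742/295) + 5685/49859 = 17557*(295/1742) + 5685/49859 = 5179315/1742 + 5685/49859 = 258245369855/86854378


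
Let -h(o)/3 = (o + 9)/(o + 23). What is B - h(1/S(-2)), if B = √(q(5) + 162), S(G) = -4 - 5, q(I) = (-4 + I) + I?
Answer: 120/103 + 2*√42 ≈ 14.127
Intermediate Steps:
q(I) = -4 + 2*I
S(G) = -9
B = 2*√42 (B = √((-4 + 2*5) + 162) = √((-4 + 10) + 162) = √(6 + 162) = √168 = 2*√42 ≈ 12.961)
h(o) = -3*(9 + o)/(23 + o) (h(o) = -3*(o + 9)/(o + 23) = -3*(9 + o)/(23 + o))
B - h(1/S(-2)) = 2*√42 - 3*(-9 - 1/(-9))/(23 + 1/(-9)) = 2*√42 - 3*(-9 - 1*(-⅑))/(23 - ⅑) = 2*√42 - 3*(-9 + ⅑)/206/9 = 2*√42 - 3*9*(-80)/(206*9) = 2*√42 - 1*(-120/103) = 2*√42 + 120/103 = 120/103 + 2*√42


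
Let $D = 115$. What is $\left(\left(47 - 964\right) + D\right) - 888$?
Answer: $-1690$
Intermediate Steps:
$\left(\left(47 - 964\right) + D\right) - 888 = \left(\left(47 - 964\right) + 115\right) - 888 = \left(-917 + 115\right) - 888 = -802 - 888 = -1690$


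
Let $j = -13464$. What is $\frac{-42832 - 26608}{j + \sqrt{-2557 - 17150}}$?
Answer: $\frac{311646720}{60433001} + \frac{69440 i \sqrt{19707}}{181299003} \approx 5.1569 + 0.053768 i$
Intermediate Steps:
$\frac{-42832 - 26608}{j + \sqrt{-2557 - 17150}} = \frac{-42832 - 26608}{-13464 + \sqrt{-2557 - 17150}} = - \frac{69440}{-13464 + \sqrt{-19707}} = - \frac{69440}{-13464 + i \sqrt{19707}}$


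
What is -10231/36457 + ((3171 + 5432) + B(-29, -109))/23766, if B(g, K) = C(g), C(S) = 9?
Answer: 35408869/433218531 ≈ 0.081734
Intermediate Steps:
B(g, K) = 9
-10231/36457 + ((3171 + 5432) + B(-29, -109))/23766 = -10231/36457 + ((3171 + 5432) + 9)/23766 = -10231*1/36457 + (8603 + 9)*(1/23766) = -10231/36457 + 8612*(1/23766) = -10231/36457 + 4306/11883 = 35408869/433218531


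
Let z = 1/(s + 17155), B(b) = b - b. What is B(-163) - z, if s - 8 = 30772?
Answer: -1/47935 ≈ -2.0862e-5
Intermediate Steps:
s = 30780 (s = 8 + 30772 = 30780)
B(b) = 0
z = 1/47935 (z = 1/(30780 + 17155) = 1/47935 ≈ 2.0862e-5)
B(-163) - z = 0 - 1*1/47935 = 0 - 1/47935 = -1/47935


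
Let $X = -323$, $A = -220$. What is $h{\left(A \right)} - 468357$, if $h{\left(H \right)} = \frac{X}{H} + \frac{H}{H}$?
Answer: $- \frac{103037997}{220} \approx -4.6835 \cdot 10^{5}$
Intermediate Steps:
$h{\left(H \right)} = 1 - \frac{323}{H}$ ($h{\left(H \right)} = - \frac{323}{H} + \frac{H}{H} = - \frac{323}{H} + 1 = 1 - \frac{323}{H}$)
$h{\left(A \right)} - 468357 = \frac{-323 - 220}{-220} - 468357 = \left(- \frac{1}{220}\right) \left(-543\right) - 468357 = \frac{543}{220} - 468357 = - \frac{103037997}{220}$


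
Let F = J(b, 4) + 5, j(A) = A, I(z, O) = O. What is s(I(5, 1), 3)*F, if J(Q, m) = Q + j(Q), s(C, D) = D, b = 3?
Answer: 33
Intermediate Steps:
J(Q, m) = 2*Q (J(Q, m) = Q + Q = 2*Q)
F = 11 (F = 2*3 + 5 = 6 + 5 = 11)
s(I(5, 1), 3)*F = 3*11 = 33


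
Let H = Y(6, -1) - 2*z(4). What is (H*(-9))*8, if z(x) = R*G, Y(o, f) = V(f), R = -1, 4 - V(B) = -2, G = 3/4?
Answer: -540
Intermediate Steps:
G = 3/4 (G = 3*(1/4) = 3/4 ≈ 0.75000)
V(B) = 6 (V(B) = 4 - 1*(-2) = 4 + 2 = 6)
Y(o, f) = 6
z(x) = -3/4 (z(x) = -1*3/4 = -3/4)
H = 15/2 (H = 6 - 2*(-3/4) = 6 + 3/2 = 15/2 ≈ 7.5000)
(H*(-9))*8 = ((15/2)*(-9))*8 = -135/2*8 = -540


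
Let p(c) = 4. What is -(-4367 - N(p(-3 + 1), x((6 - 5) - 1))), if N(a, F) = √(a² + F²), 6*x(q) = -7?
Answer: 26227/6 ≈ 4371.2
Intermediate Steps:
x(q) = -7/6 (x(q) = (⅙)*(-7) = -7/6)
N(a, F) = √(F² + a²)
-(-4367 - N(p(-3 + 1), x((6 - 5) - 1))) = -(-4367 - √((-7/6)² + 4²)) = -(-4367 - √(49/36 + 16)) = -(-4367 - √(625/36)) = -(-4367 - 1*25/6) = -(-4367 - 25/6) = -1*(-26227/6) = 26227/6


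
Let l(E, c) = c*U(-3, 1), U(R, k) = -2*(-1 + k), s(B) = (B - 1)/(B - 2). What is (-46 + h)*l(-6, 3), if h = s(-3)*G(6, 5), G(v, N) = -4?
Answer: 0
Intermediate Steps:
s(B) = (-1 + B)/(-2 + B)
U(R, k) = 2 - 2*k
h = -16/5 (h = ((-1 - 3)/(-2 - 3))*(-4) = (-4/(-5))*(-4) = -⅕*(-4)*(-4) = (⅘)*(-4) = -16/5 ≈ -3.2000)
l(E, c) = 0 (l(E, c) = c*(2 - 2*1) = c*(2 - 2) = c*0 = 0)
(-46 + h)*l(-6, 3) = (-46 - 16/5)*0 = -246/5*0 = 0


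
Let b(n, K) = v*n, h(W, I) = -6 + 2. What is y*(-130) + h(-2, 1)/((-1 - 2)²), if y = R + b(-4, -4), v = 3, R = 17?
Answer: -5854/9 ≈ -650.44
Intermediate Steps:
h(W, I) = -4
b(n, K) = 3*n
y = 5 (y = 17 + 3*(-4) = 17 - 12 = 5)
y*(-130) + h(-2, 1)/((-1 - 2)²) = 5*(-130) - 4/(-1 - 2)² = -650 - 4/((-3)²) = -650 - 4/9 = -5854/9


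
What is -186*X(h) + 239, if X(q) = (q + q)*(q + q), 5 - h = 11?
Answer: -26545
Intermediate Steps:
h = -6 (h = 5 - 1*11 = 5 - 11 = -6)
X(q) = 4*q² (X(q) = (2*q)*(2*q) = 4*q²)
-186*X(h) + 239 = -744*(-6)² + 239 = -744*36 + 239 = -186*144 + 239 = -26784 + 239 = -26545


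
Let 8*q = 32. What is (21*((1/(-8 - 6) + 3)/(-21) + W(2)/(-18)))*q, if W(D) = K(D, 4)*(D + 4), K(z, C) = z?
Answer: -474/7 ≈ -67.714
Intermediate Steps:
q = 4 (q = (⅛)*32 = 4)
W(D) = D*(4 + D) (W(D) = D*(D + 4) = D*(4 + D))
(21*((1/(-8 - 6) + 3)/(-21) + W(2)/(-18)))*q = (21*((1/(-8 - 6) + 3)/(-21) + (2*(4 + 2))/(-18)))*4 = (21*((1/(-14) + 3)*(-1/21) + (2*6)*(-1/18)))*4 = (21*((-1/14 + 3)*(-1/21) + 12*(-1/18)))*4 = (21*((41/14)*(-1/21) - ⅔))*4 = (21*(-41/294 - ⅔))*4 = (21*(-79/98))*4 = -237/14*4 = -474/7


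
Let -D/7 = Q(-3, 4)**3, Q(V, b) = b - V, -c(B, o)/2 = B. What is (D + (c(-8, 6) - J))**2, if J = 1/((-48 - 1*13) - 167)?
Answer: 295695600841/51984 ≈ 5.6882e+6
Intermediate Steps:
c(B, o) = -2*B
J = -1/228 (J = 1/((-48 - 13) - 167) = 1/(-61 - 167) = 1/(-228) = -1/228 ≈ -0.0043860)
D = -2401 (D = -7*(4 - 1*(-3))**3 = -7*(4 + 3)**3 = -7*7**3 = -7*343 = -2401)
(D + (c(-8, 6) - J))**2 = (-2401 + (-2*(-8) - 1*(-1/228)))**2 = (-2401 + (16 + 1/228))**2 = (-2401 + 3649/228)**2 = (-543779/228)**2 = 295695600841/51984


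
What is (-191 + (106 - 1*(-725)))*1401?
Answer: 896640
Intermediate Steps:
(-191 + (106 - 1*(-725)))*1401 = (-191 + (106 + 725))*1401 = (-191 + 831)*1401 = 640*1401 = 896640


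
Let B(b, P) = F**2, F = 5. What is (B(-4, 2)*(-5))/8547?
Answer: -125/8547 ≈ -0.014625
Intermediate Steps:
B(b, P) = 25 (B(b, P) = 5**2 = 25)
(B(-4, 2)*(-5))/8547 = (25*(-5))/8547 = (1/8547)*(-125) = -125/8547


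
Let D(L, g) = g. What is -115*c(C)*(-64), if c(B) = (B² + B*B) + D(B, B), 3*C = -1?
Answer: -7360/9 ≈ -817.78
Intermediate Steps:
C = -⅓ (C = (⅓)*(-1) = -⅓ ≈ -0.33333)
c(B) = B + 2*B² (c(B) = (B² + B*B) + B = (B² + B²) + B = 2*B² + B = B + 2*B²)
-115*c(C)*(-64) = -(-115)*(1 + 2*(-⅓))/3*(-64) = -(-115)*(1 - ⅔)/3*(-64) = -(-115)/(3*3)*(-64) = -115*(-⅑)*(-64) = (115/9)*(-64) = -7360/9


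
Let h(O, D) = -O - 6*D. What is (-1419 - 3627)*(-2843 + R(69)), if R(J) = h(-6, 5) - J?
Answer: 14815056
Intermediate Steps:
R(J) = -24 - J (R(J) = (-1*(-6) - 6*5) - J = (6 - 30) - J = -24 - J)
(-1419 - 3627)*(-2843 + R(69)) = (-1419 - 3627)*(-2843 + (-24 - 1*69)) = -5046*(-2843 + (-24 - 69)) = -5046*(-2843 - 93) = -5046*(-2936) = 14815056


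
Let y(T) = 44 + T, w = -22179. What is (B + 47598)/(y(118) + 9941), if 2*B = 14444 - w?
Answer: 131819/20206 ≈ 6.5238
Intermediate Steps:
B = 36623/2 (B = (14444 - 1*(-22179))/2 = (14444 + 22179)/2 = (½)*36623 = 36623/2 ≈ 18312.)
(B + 47598)/(y(118) + 9941) = (36623/2 + 47598)/((44 + 118) + 9941) = 131819/(2*(162 + 9941)) = (131819/2)/10103 = (131819/2)*(1/10103) = 131819/20206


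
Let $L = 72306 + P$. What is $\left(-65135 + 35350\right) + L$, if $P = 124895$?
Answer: $167416$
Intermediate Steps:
$L = 197201$ ($L = 72306 + 124895 = 197201$)
$\left(-65135 + 35350\right) + L = \left(-65135 + 35350\right) + 197201 = -29785 + 197201 = 167416$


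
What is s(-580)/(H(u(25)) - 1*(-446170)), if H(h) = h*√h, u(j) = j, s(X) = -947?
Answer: -947/446295 ≈ -0.0021219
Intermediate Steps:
H(h) = h^(3/2)
s(-580)/(H(u(25)) - 1*(-446170)) = -947/(25^(3/2) - 1*(-446170)) = -947/(125 + 446170) = -947/446295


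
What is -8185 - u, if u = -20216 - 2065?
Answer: 14096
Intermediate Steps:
u = -22281
-8185 - u = -8185 - 1*(-22281) = -8185 + 22281 = 14096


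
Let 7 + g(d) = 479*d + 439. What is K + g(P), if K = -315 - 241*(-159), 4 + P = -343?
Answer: -127777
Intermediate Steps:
P = -347 (P = -4 - 343 = -347)
g(d) = 432 + 479*d (g(d) = -7 + (479*d + 439) = -7 + (439 + 479*d) = 432 + 479*d)
K = 38004 (K = -315 + 38319 = 38004)
K + g(P) = 38004 + (432 + 479*(-347)) = 38004 + (432 - 166213) = 38004 - 165781 = -127777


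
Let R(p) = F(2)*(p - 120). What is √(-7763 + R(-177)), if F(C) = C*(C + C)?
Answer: I*√10139 ≈ 100.69*I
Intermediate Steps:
F(C) = 2*C² (F(C) = C*(2*C) = 2*C²)
R(p) = -960 + 8*p (R(p) = (2*2²)*(p - 120) = (2*4)*(-120 + p) = 8*(-120 + p) = -960 + 8*p)
√(-7763 + R(-177)) = √(-7763 + (-960 + 8*(-177))) = √(-7763 + (-960 - 1416)) = √(-7763 - 2376) = √(-10139) = I*√10139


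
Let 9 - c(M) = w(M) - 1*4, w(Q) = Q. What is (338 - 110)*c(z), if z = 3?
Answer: 2280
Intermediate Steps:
c(M) = 13 - M (c(M) = 9 - (M - 1*4) = 9 - (M - 4) = 9 - (-4 + M) = 9 + (4 - M) = 13 - M)
(338 - 110)*c(z) = (338 - 110)*(13 - 1*3) = 228*(13 - 3) = 228*10 = 2280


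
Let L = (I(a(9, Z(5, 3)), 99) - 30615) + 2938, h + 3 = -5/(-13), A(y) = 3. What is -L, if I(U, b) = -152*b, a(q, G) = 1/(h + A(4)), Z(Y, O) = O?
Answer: 42725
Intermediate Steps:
h = -34/13 (h = -3 - 5/(-13) = -3 - 5*(-1/13) = -3 + 5/13 = -34/13 ≈ -2.6154)
a(q, G) = 13/5 (a(q, G) = 1/(-34/13 + 3) = 1/(5/13) = 13/5)
L = -42725 (L = (-152*99 - 30615) + 2938 = (-15048 - 30615) + 2938 = -45663 + 2938 = -42725)
-L = -1*(-42725) = 42725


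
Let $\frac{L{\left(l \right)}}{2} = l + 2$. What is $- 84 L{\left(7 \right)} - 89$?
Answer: $-1601$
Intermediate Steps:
$L{\left(l \right)} = 4 + 2 l$ ($L{\left(l \right)} = 2 \left(l + 2\right) = 2 \left(2 + l\right) = 4 + 2 l$)
$- 84 L{\left(7 \right)} - 89 = - 84 \left(4 + 2 \cdot 7\right) - 89 = - 84 \left(4 + 14\right) - 89 = \left(-84\right) 18 - 89 = -1512 - 89 = -1601$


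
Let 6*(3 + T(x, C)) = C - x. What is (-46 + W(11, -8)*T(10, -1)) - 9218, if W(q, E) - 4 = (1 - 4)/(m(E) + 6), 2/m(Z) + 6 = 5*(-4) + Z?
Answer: -5624221/606 ≈ -9280.9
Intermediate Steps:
T(x, C) = -3 - x/6 + C/6 (T(x, C) = -3 + (C - x)/6 = -3 + (-x/6 + C/6) = -3 - x/6 + C/6)
m(Z) = 2/(-26 + Z) (m(Z) = 2/(-6 + (5*(-4) + Z)) = 2/(-6 + (-20 + Z)) = 2/(-26 + Z))
W(q, E) = 4 - 3/(6 + 2/(-26 + E)) (W(q, E) = 4 + (1 - 4)/(2/(-26 + E) + 6) = 4 - 3/(6 + 2/(-26 + E)))
(-46 + W(11, -8)*T(10, -1)) - 9218 = (-46 + ((-538 + 21*(-8))/(2*(-77 + 3*(-8))))*(-3 - ⅙*10 + (⅙)*(-1))) - 9218 = (-46 + ((-538 - 168)/(2*(-77 - 24)))*(-3 - 5/3 - ⅙)) - 9218 = (-46 + ((½)*(-706)/(-101))*(-29/6)) - 9218 = (-46 + ((½)*(-1/101)*(-706))*(-29/6)) - 9218 = (-46 + (353/101)*(-29/6)) - 9218 = (-46 - 10237/606) - 9218 = -38113/606 - 9218 = -5624221/606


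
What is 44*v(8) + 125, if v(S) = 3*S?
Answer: 1181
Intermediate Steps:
44*v(8) + 125 = 44*(3*8) + 125 = 44*24 + 125 = 1056 + 125 = 1181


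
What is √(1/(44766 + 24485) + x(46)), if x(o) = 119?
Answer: √570688488370/69251 ≈ 10.909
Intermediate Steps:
√(1/(44766 + 24485) + x(46)) = √(1/(44766 + 24485) + 119) = √(1/69251 + 119) = √(8240870/69251) = √570688488370/69251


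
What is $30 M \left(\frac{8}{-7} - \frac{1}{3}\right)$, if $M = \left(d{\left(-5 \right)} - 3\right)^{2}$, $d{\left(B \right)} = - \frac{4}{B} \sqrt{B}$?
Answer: $- \frac{1798}{7} + \frac{1488 i \sqrt{5}}{7} \approx -256.86 + 475.32 i$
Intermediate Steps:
$d{\left(B \right)} = - \frac{4}{\sqrt{B}}$
$M = \left(-3 + \frac{4 i \sqrt{5}}{5}\right)^{2}$ ($M = \left(- \frac{4}{i \sqrt{5}} - 3\right)^{2} = \left(- 4 \left(- \frac{i \sqrt{5}}{5}\right) - 3\right)^{2} = \left(\frac{4 i \sqrt{5}}{5} - 3\right)^{2} = \left(-3 + \frac{4 i \sqrt{5}}{5}\right)^{2} \approx 5.8 - 10.733 i$)
$30 M \left(\frac{8}{-7} - \frac{1}{3}\right) = 30 \left(\frac{29}{5} - \frac{24 i \sqrt{5}}{5}\right) \left(\frac{8}{-7} - \frac{1}{3}\right) = \left(174 - 144 i \sqrt{5}\right) \left(8 \left(- \frac{1}{7}\right) - \frac{1}{3}\right) = \left(174 - 144 i \sqrt{5}\right) \left(- \frac{8}{7} - \frac{1}{3}\right) = \left(174 - 144 i \sqrt{5}\right) \left(- \frac{31}{21}\right) = - \frac{1798}{7} + \frac{1488 i \sqrt{5}}{7}$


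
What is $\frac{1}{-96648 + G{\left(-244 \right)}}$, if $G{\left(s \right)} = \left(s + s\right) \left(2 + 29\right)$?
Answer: $- \frac{1}{111776} \approx -8.9465 \cdot 10^{-6}$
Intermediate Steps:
$G{\left(s \right)} = 62 s$ ($G{\left(s \right)} = 2 s 31 = 62 s$)
$\frac{1}{-96648 + G{\left(-244 \right)}} = \frac{1}{-96648 + 62 \left(-244\right)} = \frac{1}{-96648 - 15128} = \frac{1}{-111776} = - \frac{1}{111776}$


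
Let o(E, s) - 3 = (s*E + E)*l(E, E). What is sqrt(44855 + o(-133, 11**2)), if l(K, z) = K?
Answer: 2*sqrt(550729) ≈ 1484.2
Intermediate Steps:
o(E, s) = 3 + E*(E + E*s) (o(E, s) = 3 + (s*E + E)*E = 3 + (E*s + E)*E = 3 + (E + E*s)*E = 3 + E*(E + E*s))
sqrt(44855 + o(-133, 11**2)) = sqrt(44855 + (3 + (-133)**2 + 11**2*(-133)**2)) = sqrt(44855 + (3 + 17689 + 121*17689)) = sqrt(44855 + (3 + 17689 + 2140369)) = sqrt(44855 + 2158061) = sqrt(2202916) = 2*sqrt(550729)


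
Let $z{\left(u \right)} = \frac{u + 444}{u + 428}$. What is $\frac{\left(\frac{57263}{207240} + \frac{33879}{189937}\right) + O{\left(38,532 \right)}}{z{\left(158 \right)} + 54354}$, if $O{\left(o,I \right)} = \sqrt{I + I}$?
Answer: $\frac{476722890233}{56989889015580840} + \frac{586 \sqrt{266}}{15926023} \approx 0.00060847$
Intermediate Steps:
$O{\left(o,I \right)} = \sqrt{2} \sqrt{I}$ ($O{\left(o,I \right)} = \sqrt{2 I} = \sqrt{2} \sqrt{I}$)
$z{\left(u \right)} = \frac{444 + u}{428 + u}$
$\frac{\left(\frac{57263}{207240} + \frac{33879}{189937}\right) + O{\left(38,532 \right)}}{z{\left(158 \right)} + 54354} = \frac{\left(\frac{57263}{207240} + \frac{33879}{189937}\right) + \sqrt{2} \sqrt{532}}{\frac{444 + 158}{428 + 158} + 54354} = \frac{\left(57263 \cdot \frac{1}{207240} + 33879 \cdot \frac{1}{189937}\right) + \sqrt{2} \cdot 2 \sqrt{133}}{\frac{1}{586} \cdot 602 + 54354} = \frac{\left(\frac{57263}{207240} + \frac{33879}{189937}\right) + 2 \sqrt{266}}{\frac{1}{586} \cdot 602 + 54354} = \frac{\frac{1627040581}{3578413080} + 2 \sqrt{266}}{\frac{301}{293} + 54354} = \frac{\frac{1627040581}{3578413080} + 2 \sqrt{266}}{\frac{15926023}{293}} = \left(\frac{1627040581}{3578413080} + 2 \sqrt{266}\right) \frac{293}{15926023} = \frac{476722890233}{56989889015580840} + \frac{586 \sqrt{266}}{15926023}$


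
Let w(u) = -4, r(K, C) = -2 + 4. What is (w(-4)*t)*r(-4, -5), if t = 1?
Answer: -8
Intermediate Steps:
r(K, C) = 2
(w(-4)*t)*r(-4, -5) = -4*1*2 = -4*2 = -8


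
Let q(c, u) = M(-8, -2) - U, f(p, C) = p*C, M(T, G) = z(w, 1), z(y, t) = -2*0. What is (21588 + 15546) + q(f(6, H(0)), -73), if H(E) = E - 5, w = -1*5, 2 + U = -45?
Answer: 37181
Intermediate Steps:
U = -47 (U = -2 - 45 = -47)
w = -5
H(E) = -5 + E
z(y, t) = 0
M(T, G) = 0
f(p, C) = C*p
q(c, u) = 47 (q(c, u) = 0 - 1*(-47) = 0 + 47 = 47)
(21588 + 15546) + q(f(6, H(0)), -73) = (21588 + 15546) + 47 = 37134 + 47 = 37181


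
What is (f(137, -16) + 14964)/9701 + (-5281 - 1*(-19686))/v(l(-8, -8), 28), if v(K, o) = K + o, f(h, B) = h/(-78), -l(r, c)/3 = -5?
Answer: 254654185/756678 ≈ 336.54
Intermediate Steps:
l(r, c) = 15 (l(r, c) = -3*(-5) = 15)
f(h, B) = -h/78 (f(h, B) = h*(-1/78) = -h/78)
(f(137, -16) + 14964)/9701 + (-5281 - 1*(-19686))/v(l(-8, -8), 28) = (-1/78*137 + 14964)/9701 + (-5281 - 1*(-19686))/(15 + 28) = (-137/78 + 14964)*(1/9701) + (-5281 + 19686)/43 = (1167055/78)*(1/9701) + 14405*(1/43) = 1167055/756678 + 335 = 254654185/756678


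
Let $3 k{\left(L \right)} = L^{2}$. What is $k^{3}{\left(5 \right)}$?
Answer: $\frac{15625}{27} \approx 578.7$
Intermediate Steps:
$k{\left(L \right)} = \frac{L^{2}}{3}$
$k^{3}{\left(5 \right)} = \left(\frac{5^{2}}{3}\right)^{3} = \left(\frac{1}{3} \cdot 25\right)^{3} = \left(\frac{25}{3}\right)^{3} = \frac{15625}{27}$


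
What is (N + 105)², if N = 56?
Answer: 25921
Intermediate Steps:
(N + 105)² = (56 + 105)² = 161² = 25921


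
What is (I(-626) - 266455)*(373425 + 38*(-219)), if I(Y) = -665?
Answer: -97526313360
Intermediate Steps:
(I(-626) - 266455)*(373425 + 38*(-219)) = (-665 - 266455)*(373425 + 38*(-219)) = -267120*(373425 - 8322) = -267120*365103 = -97526313360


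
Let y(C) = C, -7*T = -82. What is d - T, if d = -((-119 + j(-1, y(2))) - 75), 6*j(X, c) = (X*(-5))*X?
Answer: 7691/42 ≈ 183.12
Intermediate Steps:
T = 82/7 (T = -⅐*(-82) = 82/7 ≈ 11.714)
j(X, c) = -5*X²/6 (j(X, c) = ((X*(-5))*X)/6 = ((-5*X)*X)/6 = (-5*X²)/6 = -5*X²/6)
d = 1169/6 (d = -((-119 - ⅚*(-1)²) - 75) = -((-119 - ⅚*1) - 75) = -((-119 - ⅚) - 75) = -(-719/6 - 75) = -1*(-1169/6) = 1169/6 ≈ 194.83)
d - T = 1169/6 - 1*82/7 = 1169/6 - 82/7 = 7691/42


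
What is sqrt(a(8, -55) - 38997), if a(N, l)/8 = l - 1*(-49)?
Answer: I*sqrt(39045) ≈ 197.6*I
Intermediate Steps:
a(N, l) = 392 + 8*l (a(N, l) = 8*(l - 1*(-49)) = 8*(l + 49) = 8*(49 + l) = 392 + 8*l)
sqrt(a(8, -55) - 38997) = sqrt((392 + 8*(-55)) - 38997) = sqrt((392 - 440) - 38997) = sqrt(-48 - 38997) = sqrt(-39045) = I*sqrt(39045)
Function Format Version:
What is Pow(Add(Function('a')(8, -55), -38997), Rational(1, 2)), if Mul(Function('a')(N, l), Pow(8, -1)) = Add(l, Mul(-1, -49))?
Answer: Mul(I, Pow(39045, Rational(1, 2))) ≈ Mul(197.60, I)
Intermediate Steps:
Function('a')(N, l) = Add(392, Mul(8, l)) (Function('a')(N, l) = Mul(8, Add(l, Mul(-1, -49))) = Mul(8, Add(l, 49)) = Mul(8, Add(49, l)) = Add(392, Mul(8, l)))
Pow(Add(Function('a')(8, -55), -38997), Rational(1, 2)) = Pow(Add(Add(392, Mul(8, -55)), -38997), Rational(1, 2)) = Pow(Add(Add(392, -440), -38997), Rational(1, 2)) = Pow(Add(-48, -38997), Rational(1, 2)) = Pow(-39045, Rational(1, 2)) = Mul(I, Pow(39045, Rational(1, 2)))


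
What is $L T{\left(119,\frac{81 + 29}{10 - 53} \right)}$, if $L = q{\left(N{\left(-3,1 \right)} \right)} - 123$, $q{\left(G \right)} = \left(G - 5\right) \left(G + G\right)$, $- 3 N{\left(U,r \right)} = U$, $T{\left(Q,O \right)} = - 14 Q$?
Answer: $218246$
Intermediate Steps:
$N{\left(U,r \right)} = - \frac{U}{3}$
$q{\left(G \right)} = 2 G \left(-5 + G\right)$ ($q{\left(G \right)} = \left(-5 + G\right) 2 G = 2 G \left(-5 + G\right)$)
$L = -131$ ($L = 2 \left(\left(- \frac{1}{3}\right) \left(-3\right)\right) \left(-5 - -1\right) - 123 = 2 \cdot 1 \left(-5 + 1\right) - 123 = 2 \cdot 1 \left(-4\right) - 123 = -8 - 123 = -131$)
$L T{\left(119,\frac{81 + 29}{10 - 53} \right)} = - 131 \left(\left(-14\right) 119\right) = \left(-131\right) \left(-1666\right) = 218246$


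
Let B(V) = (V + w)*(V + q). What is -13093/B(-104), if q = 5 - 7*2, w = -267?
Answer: -13093/41923 ≈ -0.31231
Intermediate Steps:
q = -9 (q = 5 - 14 = -9)
B(V) = (-267 + V)*(-9 + V) (B(V) = (V - 267)*(V - 9) = (-267 + V)*(-9 + V))
-13093/B(-104) = -13093/(2403 + (-104)**2 - 276*(-104)) = -13093/(2403 + 10816 + 28704) = -13093/41923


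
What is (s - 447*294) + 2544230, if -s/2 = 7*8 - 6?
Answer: 2412712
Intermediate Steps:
s = -100 (s = -2*(7*8 - 6) = -2*(56 - 6) = -2*50 = -100)
(s - 447*294) + 2544230 = (-100 - 447*294) + 2544230 = (-100 - 131418) + 2544230 = -131518 + 2544230 = 2412712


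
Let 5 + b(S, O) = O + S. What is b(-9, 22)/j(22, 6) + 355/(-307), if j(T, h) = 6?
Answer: 163/921 ≈ 0.17698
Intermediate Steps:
b(S, O) = -5 + O + S (b(S, O) = -5 + (O + S) = -5 + O + S)
b(-9, 22)/j(22, 6) + 355/(-307) = (-5 + 22 - 9)/6 + 355/(-307) = 8*(1/6) + 355*(-1/307) = 4/3 - 355/307 = 163/921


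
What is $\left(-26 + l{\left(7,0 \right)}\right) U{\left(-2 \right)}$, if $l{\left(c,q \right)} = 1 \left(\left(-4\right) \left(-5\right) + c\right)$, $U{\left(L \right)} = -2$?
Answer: $-2$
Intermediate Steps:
$l{\left(c,q \right)} = 20 + c$ ($l{\left(c,q \right)} = 1 \left(20 + c\right) = 20 + c$)
$\left(-26 + l{\left(7,0 \right)}\right) U{\left(-2 \right)} = \left(-26 + \left(20 + 7\right)\right) \left(-2\right) = \left(-26 + 27\right) \left(-2\right) = 1 \left(-2\right) = -2$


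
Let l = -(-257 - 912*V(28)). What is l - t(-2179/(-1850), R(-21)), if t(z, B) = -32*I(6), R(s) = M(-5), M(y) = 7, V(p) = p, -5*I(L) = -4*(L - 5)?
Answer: 129093/5 ≈ 25819.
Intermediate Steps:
I(L) = -4 + 4*L/5 (I(L) = -(-4)*(L - 5)/5 = -(-4)*(-5 + L)/5 = -(20 - 4*L)/5 = -4 + 4*L/5)
R(s) = 7
t(z, B) = -128/5 (t(z, B) = -32*(-4 + (⅘)*6) = -32*(-4 + 24/5) = -32*⅘ = -128/5)
l = 25793 (l = -(-257 - 912*28) = -(-257 - 25536) = -1*(-25793) = 25793)
l - t(-2179/(-1850), R(-21)) = 25793 - 1*(-128/5) = 25793 + 128/5 = 129093/5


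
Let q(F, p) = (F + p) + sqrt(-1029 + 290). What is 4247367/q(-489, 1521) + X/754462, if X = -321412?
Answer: 1653338858293186/402038842253 - 4247367*I*sqrt(739)/1065763 ≈ 4112.4 - 108.34*I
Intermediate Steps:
q(F, p) = F + p + I*sqrt(739) (q(F, p) = (F + p) + sqrt(-739) = (F + p) + I*sqrt(739) = F + p + I*sqrt(739))
4247367/q(-489, 1521) + X/754462 = 4247367/(-489 + 1521 + I*sqrt(739)) - 321412/754462 = 4247367/(1032 + I*sqrt(739)) - 321412*1/754462 = 4247367/(1032 + I*sqrt(739)) - 160706/377231 = -160706/377231 + 4247367/(1032 + I*sqrt(739))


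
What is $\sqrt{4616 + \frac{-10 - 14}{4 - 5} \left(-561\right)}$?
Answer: $4 i \sqrt{553} \approx 94.064 i$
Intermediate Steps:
$\sqrt{4616 + \frac{-10 - 14}{4 - 5} \left(-561\right)} = \sqrt{4616 + - \frac{24}{-1} \left(-561\right)} = \sqrt{4616 + \left(-24\right) \left(-1\right) \left(-561\right)} = \sqrt{4616 + 24 \left(-561\right)} = \sqrt{4616 - 13464} = \sqrt{-8848} = 4 i \sqrt{553}$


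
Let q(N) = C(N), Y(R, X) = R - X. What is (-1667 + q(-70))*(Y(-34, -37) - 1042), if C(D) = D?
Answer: 1804743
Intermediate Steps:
q(N) = N
(-1667 + q(-70))*(Y(-34, -37) - 1042) = (-1667 - 70)*((-34 - 1*(-37)) - 1042) = -1737*((-34 + 37) - 1042) = -1737*(3 - 1042) = -1737*(-1039) = 1804743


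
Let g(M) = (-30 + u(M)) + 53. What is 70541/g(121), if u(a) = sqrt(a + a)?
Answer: 1622443/287 - 775951*sqrt(2)/287 ≈ 1829.6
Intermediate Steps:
u(a) = sqrt(2)*sqrt(a) (u(a) = sqrt(2*a) = sqrt(2)*sqrt(a))
g(M) = 23 + sqrt(2)*sqrt(M) (g(M) = (-30 + sqrt(2)*sqrt(M)) + 53 = 23 + sqrt(2)*sqrt(M))
70541/g(121) = 70541/(23 + sqrt(2)*sqrt(121)) = 70541/(23 + sqrt(2)*11) = 70541/(23 + 11*sqrt(2))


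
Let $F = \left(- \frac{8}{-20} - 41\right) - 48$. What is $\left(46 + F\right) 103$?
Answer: $- \frac{21939}{5} \approx -4387.8$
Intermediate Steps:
$F = - \frac{443}{5}$ ($F = \left(\left(-8\right) \left(- \frac{1}{20}\right) - 41\right) - 48 = \left(\frac{2}{5} - 41\right) - 48 = - \frac{203}{5} - 48 = - \frac{443}{5} \approx -88.6$)
$\left(46 + F\right) 103 = \left(46 - \frac{443}{5}\right) 103 = \left(- \frac{213}{5}\right) 103 = - \frac{21939}{5}$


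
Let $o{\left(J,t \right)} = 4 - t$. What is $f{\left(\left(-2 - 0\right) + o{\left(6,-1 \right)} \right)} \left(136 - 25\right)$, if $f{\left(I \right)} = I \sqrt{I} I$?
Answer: $999 \sqrt{3} \approx 1730.3$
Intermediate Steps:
$f{\left(I \right)} = I^{\frac{5}{2}}$ ($f{\left(I \right)} = I^{\frac{3}{2}} I = I^{\frac{5}{2}}$)
$f{\left(\left(-2 - 0\right) + o{\left(6,-1 \right)} \right)} \left(136 - 25\right) = \left(\left(-2 - 0\right) + \left(4 - -1\right)\right)^{\frac{5}{2}} \left(136 - 25\right) = \left(\left(-2 + 0\right) + \left(4 + 1\right)\right)^{\frac{5}{2}} \cdot 111 = \left(-2 + 5\right)^{\frac{5}{2}} \cdot 111 = 3^{\frac{5}{2}} \cdot 111 = 9 \sqrt{3} \cdot 111 = 999 \sqrt{3}$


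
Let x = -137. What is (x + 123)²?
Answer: 196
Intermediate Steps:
(x + 123)² = (-137 + 123)² = (-14)² = 196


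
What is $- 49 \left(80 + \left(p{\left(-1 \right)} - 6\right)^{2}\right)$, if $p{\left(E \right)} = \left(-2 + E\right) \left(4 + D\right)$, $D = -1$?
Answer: $-14945$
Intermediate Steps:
$p{\left(E \right)} = -6 + 3 E$ ($p{\left(E \right)} = \left(-2 + E\right) \left(4 - 1\right) = \left(-2 + E\right) 3 = -6 + 3 E$)
$- 49 \left(80 + \left(p{\left(-1 \right)} - 6\right)^{2}\right) = - 49 \left(80 + \left(\left(-6 + 3 \left(-1\right)\right) - 6\right)^{2}\right) = - 49 \left(80 + \left(\left(-6 - 3\right) - 6\right)^{2}\right) = - 49 \left(80 + \left(-9 - 6\right)^{2}\right) = - 49 \left(80 + \left(-15\right)^{2}\right) = - 49 \left(80 + 225\right) = \left(-49\right) 305 = -14945$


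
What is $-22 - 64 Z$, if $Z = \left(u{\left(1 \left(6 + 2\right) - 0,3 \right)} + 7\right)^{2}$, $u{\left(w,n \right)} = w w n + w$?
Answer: $-2742358$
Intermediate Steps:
$u{\left(w,n \right)} = w + n w^{2}$ ($u{\left(w,n \right)} = w^{2} n + w = n w^{2} + w = w + n w^{2}$)
$Z = 42849$ ($Z = \left(\left(1 \left(6 + 2\right) - 0\right) \left(1 + 3 \left(1 \left(6 + 2\right) - 0\right)\right) + 7\right)^{2} = \left(\left(1 \cdot 8 + 0\right) \left(1 + 3 \left(1 \cdot 8 + 0\right)\right) + 7\right)^{2} = \left(\left(8 + 0\right) \left(1 + 3 \left(8 + 0\right)\right) + 7\right)^{2} = \left(8 \left(1 + 3 \cdot 8\right) + 7\right)^{2} = \left(8 \left(1 + 24\right) + 7\right)^{2} = \left(8 \cdot 25 + 7\right)^{2} = \left(200 + 7\right)^{2} = 207^{2} = 42849$)
$-22 - 64 Z = -22 - 2742336 = -2742358$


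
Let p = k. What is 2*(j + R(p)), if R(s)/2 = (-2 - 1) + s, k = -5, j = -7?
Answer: -46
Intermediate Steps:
p = -5
R(s) = -6 + 2*s (R(s) = 2*((-2 - 1) + s) = 2*(-3 + s) = -6 + 2*s)
2*(j + R(p)) = 2*(-7 + (-6 + 2*(-5))) = 2*(-7 + (-6 - 10)) = 2*(-7 - 16) = 2*(-23) = -46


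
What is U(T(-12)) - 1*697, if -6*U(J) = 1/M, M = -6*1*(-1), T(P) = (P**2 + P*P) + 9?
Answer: -25093/36 ≈ -697.03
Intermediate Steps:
T(P) = 9 + 2*P**2 (T(P) = (P**2 + P**2) + 9 = 2*P**2 + 9 = 9 + 2*P**2)
M = 6 (M = -6*(-1) = 6)
U(J) = -1/36 (U(J) = -1/6/6 = -1/6*1/6 = -1/36)
U(T(-12)) - 1*697 = -1/36 - 1*697 = -1/36 - 697 = -25093/36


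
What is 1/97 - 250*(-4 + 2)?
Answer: 48501/97 ≈ 500.01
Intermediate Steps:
1/97 - 250*(-4 + 2) = 1/97 - 250*(-2) = 1/97 - 125*(-4) = 1/97 + 500 = 48501/97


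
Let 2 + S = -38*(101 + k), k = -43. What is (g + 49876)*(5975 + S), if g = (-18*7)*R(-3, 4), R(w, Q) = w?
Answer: 189407326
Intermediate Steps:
S = -2206 (S = -2 - 38*(101 - 43) = -2 - 38*58 = -2 - 2204 = -2206)
g = 378 (g = -18*7*(-3) = -126*(-3) = 378)
(g + 49876)*(5975 + S) = (378 + 49876)*(5975 - 2206) = 50254*3769 = 189407326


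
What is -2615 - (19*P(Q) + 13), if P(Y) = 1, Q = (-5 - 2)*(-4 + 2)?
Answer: -2647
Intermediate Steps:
Q = 14 (Q = -7*(-2) = 14)
-2615 - (19*P(Q) + 13) = -2615 - (19*1 + 13) = -2615 - (19 + 13) = -2615 - 1*32 = -2615 - 32 = -2647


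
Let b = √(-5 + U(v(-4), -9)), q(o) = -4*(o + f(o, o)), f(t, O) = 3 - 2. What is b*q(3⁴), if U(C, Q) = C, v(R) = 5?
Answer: 0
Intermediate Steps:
f(t, O) = 1
q(o) = -4 - 4*o (q(o) = -4*(o + 1) = -4*(1 + o) = -4 - 4*o)
b = 0 (b = √(-5 + 5) = √0 = 0)
b*q(3⁴) = 0*(-4 - 4*3⁴) = 0*(-4 - 4*81) = 0*(-4 - 324) = 0*(-328) = 0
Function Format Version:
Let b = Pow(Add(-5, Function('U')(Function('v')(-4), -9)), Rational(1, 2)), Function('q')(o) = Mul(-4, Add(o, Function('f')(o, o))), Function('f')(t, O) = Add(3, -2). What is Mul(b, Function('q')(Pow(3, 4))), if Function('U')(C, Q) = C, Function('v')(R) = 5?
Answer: 0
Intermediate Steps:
Function('f')(t, O) = 1
Function('q')(o) = Add(-4, Mul(-4, o)) (Function('q')(o) = Mul(-4, Add(o, 1)) = Mul(-4, Add(1, o)) = Add(-4, Mul(-4, o)))
b = 0 (b = Pow(Add(-5, 5), Rational(1, 2)) = Pow(0, Rational(1, 2)) = 0)
Mul(b, Function('q')(Pow(3, 4))) = Mul(0, Add(-4, Mul(-4, Pow(3, 4)))) = Mul(0, Add(-4, Mul(-4, 81))) = Mul(0, Add(-4, -324)) = Mul(0, -328) = 0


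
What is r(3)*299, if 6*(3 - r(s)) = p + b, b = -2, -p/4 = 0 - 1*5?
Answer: 0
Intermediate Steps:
p = 20 (p = -4*(0 - 1*5) = -4*(0 - 5) = -4*(-5) = 20)
r(s) = 0 (r(s) = 3 - (20 - 2)/6 = 3 - ⅙*18 = 3 - 3 = 0)
r(3)*299 = 0*299 = 0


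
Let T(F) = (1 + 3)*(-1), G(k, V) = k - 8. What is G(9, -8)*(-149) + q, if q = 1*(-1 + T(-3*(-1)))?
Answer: -154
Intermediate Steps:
G(k, V) = -8 + k
T(F) = -4 (T(F) = 4*(-1) = -4)
q = -5 (q = 1*(-1 - 4) = 1*(-5) = -5)
G(9, -8)*(-149) + q = (-8 + 9)*(-149) - 5 = 1*(-149) - 5 = -149 - 5 = -154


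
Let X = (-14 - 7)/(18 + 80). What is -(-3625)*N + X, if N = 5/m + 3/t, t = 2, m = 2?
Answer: 202997/14 ≈ 14500.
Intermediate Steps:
X = -3/14 (X = -21/98 = -21*1/98 = -3/14 ≈ -0.21429)
N = 4 (N = 5/2 + 3/2 = 4)
-(-3625)*N + X = -(-3625)*4 - 3/14 = -145*(-100) - 3/14 = 14500 - 3/14 = 202997/14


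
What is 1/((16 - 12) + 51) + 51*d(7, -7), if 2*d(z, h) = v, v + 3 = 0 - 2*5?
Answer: -36463/110 ≈ -331.48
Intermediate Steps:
v = -13 (v = -3 + (0 - 2*5) = -3 + (0 - 10) = -3 - 10 = -13)
d(z, h) = -13/2 (d(z, h) = (½)*(-13) = -13/2)
1/((16 - 12) + 51) + 51*d(7, -7) = 1/((16 - 12) + 51) + 51*(-13/2) = 1/(4 + 51) - 663/2 = 1/55 - 663/2 = -36463/110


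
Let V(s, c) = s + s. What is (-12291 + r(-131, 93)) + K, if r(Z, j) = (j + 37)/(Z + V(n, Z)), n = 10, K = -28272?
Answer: -4502623/111 ≈ -40564.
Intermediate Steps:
V(s, c) = 2*s
r(Z, j) = (37 + j)/(20 + Z) (r(Z, j) = (j + 37)/(Z + 2*10) = (37 + j)/(Z + 20) = (37 + j)/(20 + Z))
(-12291 + r(-131, 93)) + K = (-12291 + (37 + 93)/(20 - 131)) - 28272 = (-12291 + 130/(-111)) - 28272 = (-12291 - 1/111*130) - 28272 = (-12291 - 130/111) - 28272 = -1364431/111 - 28272 = -4502623/111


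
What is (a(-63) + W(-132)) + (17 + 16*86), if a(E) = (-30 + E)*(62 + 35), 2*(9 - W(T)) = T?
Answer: -7553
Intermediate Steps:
W(T) = 9 - T/2
a(E) = -2910 + 97*E (a(E) = (-30 + E)*97 = -2910 + 97*E)
(a(-63) + W(-132)) + (17 + 16*86) = ((-2910 + 97*(-63)) + (9 - 1/2*(-132))) + (17 + 16*86) = ((-2910 - 6111) + (9 + 66)) + (17 + 1376) = (-9021 + 75) + 1393 = -8946 + 1393 = -7553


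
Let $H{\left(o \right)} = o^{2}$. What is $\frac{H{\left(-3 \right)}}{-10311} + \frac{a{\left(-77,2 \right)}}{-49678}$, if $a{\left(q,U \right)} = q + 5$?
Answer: $\frac{49215}{85371643} \approx 0.00057648$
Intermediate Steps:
$a{\left(q,U \right)} = 5 + q$
$\frac{H{\left(-3 \right)}}{-10311} + \frac{a{\left(-77,2 \right)}}{-49678} = \frac{\left(-3\right)^{2}}{-10311} + \frac{5 - 77}{-49678} = 9 \left(- \frac{1}{10311}\right) - - \frac{36}{24839} = - \frac{3}{3437} + \frac{36}{24839} = \frac{49215}{85371643}$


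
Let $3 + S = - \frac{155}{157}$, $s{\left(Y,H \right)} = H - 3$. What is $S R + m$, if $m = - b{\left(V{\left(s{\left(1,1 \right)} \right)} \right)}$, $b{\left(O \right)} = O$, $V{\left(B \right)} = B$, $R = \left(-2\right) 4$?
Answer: $\frac{5322}{157} \approx 33.898$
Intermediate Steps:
$R = -8$
$s{\left(Y,H \right)} = -3 + H$
$m = 2$ ($m = - (-3 + 1) = \left(-1\right) \left(-2\right) = 2$)
$S = - \frac{626}{157}$ ($S = -3 - \frac{155}{157} = - \frac{626}{157} \approx -3.9873$)
$S R + m = \left(- \frac{626}{157}\right) \left(-8\right) + 2 = \frac{5008}{157} + 2 = \frac{5322}{157}$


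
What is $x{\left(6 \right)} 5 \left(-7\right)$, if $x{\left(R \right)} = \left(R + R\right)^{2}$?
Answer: $-5040$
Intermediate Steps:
$x{\left(R \right)} = 4 R^{2}$ ($x{\left(R \right)} = \left(2 R\right)^{2} = 4 R^{2}$)
$x{\left(6 \right)} 5 \left(-7\right) = 4 \cdot 6^{2} \cdot 5 \left(-7\right) = 4 \cdot 36 \cdot 5 \left(-7\right) = 144 \cdot 5 \left(-7\right) = 720 \left(-7\right) = -5040$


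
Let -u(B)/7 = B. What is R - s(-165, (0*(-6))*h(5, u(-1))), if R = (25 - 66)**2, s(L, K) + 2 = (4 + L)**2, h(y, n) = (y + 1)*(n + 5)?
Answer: -24238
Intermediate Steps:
u(B) = -7*B
h(y, n) = (1 + y)*(5 + n)
s(L, K) = -2 + (4 + L)**2
R = 1681 (R = (-41)**2 = 1681)
R - s(-165, (0*(-6))*h(5, u(-1))) = 1681 - (-2 + (4 - 165)**2) = 1681 - (-2 + (-161)**2) = 1681 - (-2 + 25921) = 1681 - 1*25919 = 1681 - 25919 = -24238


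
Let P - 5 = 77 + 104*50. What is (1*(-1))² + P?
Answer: 5283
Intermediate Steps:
P = 5282 (P = 5 + (77 + 104*50) = 5 + (77 + 5200) = 5 + 5277 = 5282)
(1*(-1))² + P = (1*(-1))² + 5282 = (-1)² + 5282 = 1 + 5282 = 5283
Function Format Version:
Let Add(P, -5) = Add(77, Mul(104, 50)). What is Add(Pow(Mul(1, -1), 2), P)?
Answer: 5283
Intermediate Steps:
P = 5282 (P = Add(5, Add(77, Mul(104, 50))) = Add(5, Add(77, 5200)) = Add(5, 5277) = 5282)
Add(Pow(Mul(1, -1), 2), P) = Add(Pow(Mul(1, -1), 2), 5282) = Add(Pow(-1, 2), 5282) = Add(1, 5282) = 5283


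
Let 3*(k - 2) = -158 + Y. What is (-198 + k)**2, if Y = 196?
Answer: 302500/9 ≈ 33611.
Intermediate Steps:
k = 44/3 (k = 2 + (-158 + 196)/3 = 2 + (1/3)*38 = 2 + 38/3 = 44/3 ≈ 14.667)
(-198 + k)**2 = (-198 + 44/3)**2 = (-550/3)**2 = 302500/9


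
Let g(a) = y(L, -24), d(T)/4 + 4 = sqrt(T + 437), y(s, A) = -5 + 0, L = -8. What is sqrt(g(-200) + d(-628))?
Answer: sqrt(-21 + 4*I*sqrt(191)) ≈ 4.3667 + 6.3299*I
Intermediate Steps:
y(s, A) = -5
d(T) = -16 + 4*sqrt(437 + T) (d(T) = -16 + 4*sqrt(T + 437) = -16 + 4*sqrt(437 + T))
g(a) = -5
sqrt(g(-200) + d(-628)) = sqrt(-5 + (-16 + 4*sqrt(437 - 628))) = sqrt(-5 + (-16 + 4*sqrt(-191))) = sqrt(-5 + (-16 + 4*(I*sqrt(191)))) = sqrt(-5 + (-16 + 4*I*sqrt(191))) = sqrt(-21 + 4*I*sqrt(191))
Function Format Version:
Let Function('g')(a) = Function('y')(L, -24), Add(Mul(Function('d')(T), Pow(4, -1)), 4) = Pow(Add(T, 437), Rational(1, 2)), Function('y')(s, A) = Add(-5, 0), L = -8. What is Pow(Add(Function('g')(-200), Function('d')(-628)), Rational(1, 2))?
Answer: Pow(Add(-21, Mul(4, I, Pow(191, Rational(1, 2)))), Rational(1, 2)) ≈ Add(4.3667, Mul(6.3299, I))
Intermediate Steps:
Function('y')(s, A) = -5
Function('d')(T) = Add(-16, Mul(4, Pow(Add(437, T), Rational(1, 2)))) (Function('d')(T) = Add(-16, Mul(4, Pow(Add(T, 437), Rational(1, 2)))) = Add(-16, Mul(4, Pow(Add(437, T), Rational(1, 2)))))
Function('g')(a) = -5
Pow(Add(Function('g')(-200), Function('d')(-628)), Rational(1, 2)) = Pow(Add(-5, Add(-16, Mul(4, Pow(Add(437, -628), Rational(1, 2))))), Rational(1, 2)) = Pow(Add(-5, Add(-16, Mul(4, Pow(-191, Rational(1, 2))))), Rational(1, 2)) = Pow(Add(-5, Add(-16, Mul(4, Mul(I, Pow(191, Rational(1, 2)))))), Rational(1, 2)) = Pow(Add(-5, Add(-16, Mul(4, I, Pow(191, Rational(1, 2))))), Rational(1, 2)) = Pow(Add(-21, Mul(4, I, Pow(191, Rational(1, 2)))), Rational(1, 2))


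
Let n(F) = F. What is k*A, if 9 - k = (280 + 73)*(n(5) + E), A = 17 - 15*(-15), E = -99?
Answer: 8032222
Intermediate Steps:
A = 242 (A = 17 + 225 = 242)
k = 33191 (k = 9 - (280 + 73)*(5 - 99) = 9 - 353*(-94) = 9 - 1*(-33182) = 9 + 33182 = 33191)
k*A = 33191*242 = 8032222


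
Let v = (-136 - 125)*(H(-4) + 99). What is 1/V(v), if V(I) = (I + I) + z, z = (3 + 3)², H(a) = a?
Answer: -1/49554 ≈ -2.0180e-5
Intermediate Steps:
z = 36 (z = 6² = 36)
v = -24795 (v = (-136 - 125)*(-4 + 99) = -261*95 = -24795)
V(I) = 36 + 2*I (V(I) = (I + I) + 36 = 2*I + 36 = 36 + 2*I)
1/V(v) = 1/(36 + 2*(-24795)) = 1/(36 - 49590) = 1/(-49554) = -1/49554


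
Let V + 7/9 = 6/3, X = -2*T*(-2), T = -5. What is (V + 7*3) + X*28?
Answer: -4840/9 ≈ -537.78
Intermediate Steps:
X = -20 (X = -2*(-5)*(-2) = 10*(-2) = -20)
V = 11/9 (V = -7/9 + 6/3 = -7/9 + 6*(⅓) = -7/9 + 2 = 11/9 ≈ 1.2222)
(V + 7*3) + X*28 = (11/9 + 7*3) - 20*28 = (11/9 + 21) - 560 = 200/9 - 560 = -4840/9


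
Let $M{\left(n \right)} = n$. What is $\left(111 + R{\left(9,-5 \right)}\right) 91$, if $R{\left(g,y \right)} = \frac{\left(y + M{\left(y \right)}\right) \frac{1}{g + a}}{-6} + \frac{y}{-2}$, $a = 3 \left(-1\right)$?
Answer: $\frac{93184}{9} \approx 10354.0$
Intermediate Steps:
$a = -3$
$R{\left(g,y \right)} = - \frac{y}{2} - \frac{y}{3 \left(-3 + g\right)}$ ($R{\left(g,y \right)} = \frac{\left(y + y\right) \frac{1}{g - 3}}{-6} + \frac{y}{-2} = \frac{2 y}{-3 + g} \left(- \frac{1}{6}\right) + y \left(- \frac{1}{2}\right) = \frac{2 y}{-3 + g} \left(- \frac{1}{6}\right) - \frac{y}{2} = - \frac{y}{3 \left(-3 + g\right)} - \frac{y}{2} = - \frac{y}{2} - \frac{y}{3 \left(-3 + g\right)}$)
$\left(111 + R{\left(9,-5 \right)}\right) 91 = \left(111 + \frac{1}{6} \left(-5\right) \frac{1}{-3 + 9} \left(7 - 27\right)\right) 91 = \left(111 + \frac{1}{6} \left(-5\right) \frac{1}{6} \left(7 - 27\right)\right) 91 = \left(111 + \frac{1}{6} \left(-5\right) \frac{1}{6} \left(-20\right)\right) 91 = \left(111 + \frac{25}{9}\right) 91 = \frac{1024}{9} \cdot 91 = \frac{93184}{9}$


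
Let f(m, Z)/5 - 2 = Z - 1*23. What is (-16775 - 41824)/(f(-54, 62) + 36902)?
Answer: -6511/4123 ≈ -1.5792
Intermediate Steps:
f(m, Z) = -105 + 5*Z (f(m, Z) = 10 + 5*(Z - 1*23) = 10 + 5*(Z - 23) = 10 + 5*(-23 + Z) = 10 + (-115 + 5*Z) = -105 + 5*Z)
(-16775 - 41824)/(f(-54, 62) + 36902) = (-16775 - 41824)/((-105 + 5*62) + 36902) = -58599/((-105 + 310) + 36902) = -58599/(205 + 36902) = -58599/37107 = -58599*1/37107 = -6511/4123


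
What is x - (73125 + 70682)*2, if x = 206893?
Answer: -80721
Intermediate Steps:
x - (73125 + 70682)*2 = 206893 - (73125 + 70682)*2 = 206893 - 143807*2 = 206893 - 1*287614 = 206893 - 287614 = -80721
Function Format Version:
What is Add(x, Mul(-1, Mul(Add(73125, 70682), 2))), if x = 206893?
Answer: -80721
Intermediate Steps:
Add(x, Mul(-1, Mul(Add(73125, 70682), 2))) = Add(206893, Mul(-1, Mul(Add(73125, 70682), 2))) = Add(206893, Mul(-1, Mul(143807, 2))) = Add(206893, Mul(-1, 287614)) = Add(206893, -287614) = -80721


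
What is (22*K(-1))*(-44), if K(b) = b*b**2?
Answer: 968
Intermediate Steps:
K(b) = b**3
(22*K(-1))*(-44) = (22*(-1)**3)*(-44) = (22*(-1))*(-44) = -22*(-44) = 968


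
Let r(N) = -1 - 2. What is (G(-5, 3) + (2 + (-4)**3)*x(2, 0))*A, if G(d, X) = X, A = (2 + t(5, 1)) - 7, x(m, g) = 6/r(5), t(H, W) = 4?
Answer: -127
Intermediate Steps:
r(N) = -3
x(m, g) = -2 (x(m, g) = 6/(-3) = 6*(-1/3) = -2)
A = -1 (A = (2 + 4) - 7 = 6 - 7 = -1)
(G(-5, 3) + (2 + (-4)**3)*x(2, 0))*A = (3 + (2 + (-4)**3)*(-2))*(-1) = (3 + (2 - 64)*(-2))*(-1) = (3 - 62*(-2))*(-1) = (3 + 124)*(-1) = 127*(-1) = -127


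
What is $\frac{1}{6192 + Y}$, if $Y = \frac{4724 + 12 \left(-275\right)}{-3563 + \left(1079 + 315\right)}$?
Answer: $\frac{2169}{13429024} \approx 0.00016152$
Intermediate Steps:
$Y = - \frac{1424}{2169}$ ($Y = \frac{4724 - 3300}{-3563 + 1394} = \frac{1424}{-2169} = 1424 \left(- \frac{1}{2169}\right) = - \frac{1424}{2169} \approx -0.65652$)
$\frac{1}{6192 + Y} = \frac{1}{6192 - \frac{1424}{2169}} = \frac{1}{\frac{13429024}{2169}} = \frac{2169}{13429024}$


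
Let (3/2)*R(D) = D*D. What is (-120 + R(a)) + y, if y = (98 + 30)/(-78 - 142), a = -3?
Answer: -6302/55 ≈ -114.58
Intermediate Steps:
R(D) = 2*D²/3 (R(D) = 2*(D*D)/3 = 2*D²/3)
y = -32/55 (y = 128/(-220) = 128*(-1/220) = -32/55 ≈ -0.58182)
(-120 + R(a)) + y = (-120 + (⅔)*(-3)²) - 32/55 = (-120 + (⅔)*9) - 32/55 = (-120 + 6) - 32/55 = -114 - 32/55 = -6302/55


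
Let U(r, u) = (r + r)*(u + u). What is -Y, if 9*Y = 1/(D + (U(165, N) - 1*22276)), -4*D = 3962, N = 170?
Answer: -2/1600803 ≈ -1.2494e-6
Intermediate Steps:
U(r, u) = 4*r*u (U(r, u) = (2*r)*(2*u) = 4*r*u)
D = -1981/2 (D = -1/4*3962 = -1981/2 ≈ -990.50)
Y = 2/1600803 (Y = 1/(9*(-1981/2 + (4*165*170 - 1*22276))) = 1/(9*(-1981/2 + (112200 - 22276))) = 1/(9*(-1981/2 + 89924)) = 1/(9*(177867/2)) = (1/9)*(2/177867) = 2/1600803 ≈ 1.2494e-6)
-Y = -1*2/1600803 = -2/1600803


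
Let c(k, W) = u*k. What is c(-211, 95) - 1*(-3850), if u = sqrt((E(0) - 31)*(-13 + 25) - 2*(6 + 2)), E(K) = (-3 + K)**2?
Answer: 3850 - 422*I*sqrt(70) ≈ 3850.0 - 3530.7*I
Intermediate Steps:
u = 2*I*sqrt(70) (u = sqrt(((-3 + 0)**2 - 31)*(-13 + 25) - 2*(6 + 2)) = sqrt(((-3)**2 - 31)*12 - 2*8) = sqrt((9 - 31)*12 - 16) = sqrt(-22*12 - 16) = sqrt(-264 - 16) = sqrt(-280) = 2*I*sqrt(70) ≈ 16.733*I)
c(k, W) = 2*I*k*sqrt(70) (c(k, W) = (2*I*sqrt(70))*k = 2*I*k*sqrt(70))
c(-211, 95) - 1*(-3850) = 2*I*(-211)*sqrt(70) - 1*(-3850) = -422*I*sqrt(70) + 3850 = 3850 - 422*I*sqrt(70)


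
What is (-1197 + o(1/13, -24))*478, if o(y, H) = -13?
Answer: -578380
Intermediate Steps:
(-1197 + o(1/13, -24))*478 = (-1197 - 13)*478 = -1210*478 = -578380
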